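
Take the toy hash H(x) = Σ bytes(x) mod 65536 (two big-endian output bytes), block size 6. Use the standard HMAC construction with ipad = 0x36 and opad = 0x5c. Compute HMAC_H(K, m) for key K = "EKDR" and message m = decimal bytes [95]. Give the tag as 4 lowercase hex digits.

Key "EKDR" = 45 4b 44 52 is 4 bytes ≤ B = 6; zero-pad to 6 bytes: K' = 45 4b 44 52 00 00.
K' ⊕ ipad = 73 7d 72 64 36 36.  K' ⊕ opad = 19 17 18 0e 5c 5c.
Inner input = (K'⊕ipad) ∥ m = 73 7d 72 64 36 36 ∥ 5f.
Inner hash: sum = 115+125+114+100+54+54+95 = 657 → 02 91.
Outer input = (K'⊕opad) ∥ inner = 19 17 18 0e 5c 5c ∥ 02 91.
Outer hash (tag): sum = 25+23+24+14+92+92+2+145 = 417 → 01 a1.

01a1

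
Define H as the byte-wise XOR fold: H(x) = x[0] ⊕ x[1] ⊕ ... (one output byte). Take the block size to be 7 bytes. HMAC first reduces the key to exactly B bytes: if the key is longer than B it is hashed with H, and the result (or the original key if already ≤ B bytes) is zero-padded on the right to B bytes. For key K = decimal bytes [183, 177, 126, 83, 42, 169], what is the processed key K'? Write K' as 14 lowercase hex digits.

Key decimal bytes [183, 177, 126, 83, 42, 169] = b7 b1 7e 53 2a a9 is 6 bytes ≤ B = 7; zero-pad to 7 bytes: K' = b7 b1 7e 53 2a a9 00.

b7b17e532aa900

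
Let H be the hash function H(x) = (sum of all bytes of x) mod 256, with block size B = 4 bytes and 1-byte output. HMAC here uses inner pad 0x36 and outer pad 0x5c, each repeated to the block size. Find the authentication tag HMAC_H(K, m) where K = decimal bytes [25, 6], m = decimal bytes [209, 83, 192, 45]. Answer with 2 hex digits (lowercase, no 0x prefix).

Key decimal bytes [25, 6] = 19 06 is 2 bytes ≤ B = 4; zero-pad to 4 bytes: K' = 19 06 00 00.
K' ⊕ ipad = 2f 30 36 36.  K' ⊕ opad = 45 5a 5c 5c.
Inner input = (K'⊕ipad) ∥ m = 2f 30 36 36 ∥ d1 53 c0 2d.
Inner hash: sum = 47+48+54+54+209+83+192+45 = 732; mod 256 = 220 → dc.
Outer input = (K'⊕opad) ∥ inner = 45 5a 5c 5c ∥ dc.
Outer hash (tag): sum = 69+90+92+92+220 = 563; mod 256 = 51 → 33.

33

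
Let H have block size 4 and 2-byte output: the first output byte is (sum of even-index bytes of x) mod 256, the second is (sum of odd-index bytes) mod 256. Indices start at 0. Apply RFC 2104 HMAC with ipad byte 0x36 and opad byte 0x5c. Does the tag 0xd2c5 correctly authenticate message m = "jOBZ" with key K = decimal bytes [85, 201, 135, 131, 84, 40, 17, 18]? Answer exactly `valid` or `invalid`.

Key decimal bytes [85, 201, 135, 131, 84, 40, 17, 18] = 55 c9 87 83 54 28 11 12 is 8 bytes > B = 4, so hash it first: H(key) = 41 86, then zero-pad to 4 bytes: K' = 41 86 00 00.
K' ⊕ ipad = 77 b0 36 36; K' ⊕ opad = 1d da 5c 5c.
Inner hash: even-index sum = 345 mod 256 = 89; odd-index sum = 399 mod 256 = 143 → 59 8f.
Outer hash (recomputed tag): even-index sum = 210 mod 256 = 210; odd-index sum = 453 mod 256 = 197 → d2 c5.
Recomputed tag = d2c5; claimed = d2c5 → match.

valid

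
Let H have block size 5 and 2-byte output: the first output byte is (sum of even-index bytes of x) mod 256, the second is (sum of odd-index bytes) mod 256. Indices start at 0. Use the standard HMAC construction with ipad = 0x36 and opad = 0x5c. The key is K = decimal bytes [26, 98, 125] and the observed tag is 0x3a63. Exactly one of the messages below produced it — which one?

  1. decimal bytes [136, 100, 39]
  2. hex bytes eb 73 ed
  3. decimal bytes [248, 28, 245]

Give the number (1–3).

Key decimal bytes [26, 98, 125] = 1a 62 7d is 3 bytes ≤ B = 5; zero-pad to 5 bytes: K' = 1a 62 7d 00 00.
K' ⊕ ipad = 2c 54 4b 36 36; K' ⊕ opad = 46 3e 21 5c 5c.
m1: inner = H(2c 54 4b 36 36 88 64 27) = 11 39; tag = H(46 3e 21 5c 5c 11 39) = fcab
m2: inner = H(2c 54 4b 36 36 eb 73 ed) = 20 62; tag = H(46 3e 21 5c 5c 20 62) = 25ba
m3: inner = H(2c 54 4b 36 36 f8 1c f5) = c9 77; tag = H(46 3e 21 5c 5c c9 77) = 3a63 ← matches

3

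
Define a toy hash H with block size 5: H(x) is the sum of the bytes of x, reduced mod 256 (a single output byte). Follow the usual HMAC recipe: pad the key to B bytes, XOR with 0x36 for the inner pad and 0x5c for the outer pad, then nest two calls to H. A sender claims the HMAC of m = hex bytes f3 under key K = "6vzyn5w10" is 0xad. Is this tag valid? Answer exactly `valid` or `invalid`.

valid

Key "6vzyn5w10" = 36 76 7a 79 6e 35 77 31 30 is 9 bytes > B = 5, so hash it first: H(key) = 1a, then zero-pad to 5 bytes: K' = 1a 00 00 00 00.
K' ⊕ ipad = 2c 36 36 36 36; K' ⊕ opad = 46 5c 5c 5c 5c.
Inner hash: sum = 44+54+54+54+54+243 = 503; mod 256 = 247 → f7.
Outer hash (recomputed tag): sum = 70+92+92+92+92+247 = 685; mod 256 = 173 → ad.
Recomputed tag = ad; claimed = ad → match.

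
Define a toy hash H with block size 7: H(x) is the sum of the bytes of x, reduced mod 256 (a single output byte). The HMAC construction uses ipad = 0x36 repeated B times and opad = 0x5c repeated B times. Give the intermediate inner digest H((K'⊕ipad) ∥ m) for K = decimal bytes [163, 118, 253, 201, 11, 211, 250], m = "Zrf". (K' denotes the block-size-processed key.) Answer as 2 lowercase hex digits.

bf

Key decimal bytes [163, 118, 253, 201, 11, 211, 250] = a3 76 fd c9 0b d3 fa is exactly B = 7 bytes: K' = a3 76 fd c9 0b d3 fa.
K' ⊕ ipad = 95 40 cb ff 3d e5 cc.
Inner input = 95 40 cb ff 3d e5 cc ∥ 5a 72 66.
Inner hash: sum = 149+64+203+255+61+229+204+90+114+102 = 1471; mod 256 = 191 → bf.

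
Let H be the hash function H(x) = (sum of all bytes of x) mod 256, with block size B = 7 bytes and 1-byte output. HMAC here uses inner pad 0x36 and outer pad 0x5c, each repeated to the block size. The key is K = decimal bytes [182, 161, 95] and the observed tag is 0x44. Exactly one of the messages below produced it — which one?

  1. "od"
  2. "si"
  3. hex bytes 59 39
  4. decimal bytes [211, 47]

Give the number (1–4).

Key decimal bytes [182, 161, 95] = b6 a1 5f is 3 bytes ≤ B = 7; zero-pad to 7 bytes: K' = b6 a1 5f 00 00 00 00.
K' ⊕ ipad = 80 97 69 36 36 36 36; K' ⊕ opad = ea fd 03 5c 5c 5c 5c.
m1: inner = H(80 97 69 36 36 36 36 6f 64) = 2b; tag = H(ea fd 03 5c 5c 5c 5c 2b) = 85
m2: inner = H(80 97 69 36 36 36 36 73 69) = 34; tag = H(ea fd 03 5c 5c 5c 5c 34) = 8e
m3: inner = H(80 97 69 36 36 36 36 59 39) = ea; tag = H(ea fd 03 5c 5c 5c 5c ea) = 44 ← matches
m4: inner = H(80 97 69 36 36 36 36 d3 2f) = 5a; tag = H(ea fd 03 5c 5c 5c 5c 5a) = b4

3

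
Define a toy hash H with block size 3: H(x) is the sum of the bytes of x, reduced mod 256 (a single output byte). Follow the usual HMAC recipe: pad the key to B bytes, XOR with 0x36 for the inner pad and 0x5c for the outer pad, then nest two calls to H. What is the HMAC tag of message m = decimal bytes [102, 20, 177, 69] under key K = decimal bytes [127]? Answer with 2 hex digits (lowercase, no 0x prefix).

00

Key decimal bytes [127] = 7f is 1 byte ≤ B = 3; zero-pad to 3 bytes: K' = 7f 00 00.
K' ⊕ ipad = 49 36 36.  K' ⊕ opad = 23 5c 5c.
Inner input = (K'⊕ipad) ∥ m = 49 36 36 ∥ 66 14 b1 45.
Inner hash: sum = 73+54+54+102+20+177+69 = 549; mod 256 = 37 → 25.
Outer input = (K'⊕opad) ∥ inner = 23 5c 5c ∥ 25.
Outer hash (tag): sum = 35+92+92+37 = 256; mod 256 = 0 → 00.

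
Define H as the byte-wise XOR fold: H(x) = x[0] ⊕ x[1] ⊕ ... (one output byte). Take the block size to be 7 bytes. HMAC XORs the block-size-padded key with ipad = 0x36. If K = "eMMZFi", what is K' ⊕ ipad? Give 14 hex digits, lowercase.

Key "eMMZFi" = 65 4d 4d 5a 46 69 is 6 bytes ≤ B = 7; zero-pad to 7 bytes: K' = 65 4d 4d 5a 46 69 00.
XOR each byte with 0x36: 65⊕36=53, 4d⊕36=7b, 4d⊕36=7b, 5a⊕36=6c, 46⊕36=70, 69⊕36=5f, 00⊕36=36.

537b7b6c705f36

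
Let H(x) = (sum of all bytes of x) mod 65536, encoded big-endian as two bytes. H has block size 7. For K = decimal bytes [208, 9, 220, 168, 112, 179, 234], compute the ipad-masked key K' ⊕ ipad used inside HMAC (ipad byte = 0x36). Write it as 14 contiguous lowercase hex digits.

Key decimal bytes [208, 9, 220, 168, 112, 179, 234] = d0 09 dc a8 70 b3 ea is exactly B = 7 bytes: K' = d0 09 dc a8 70 b3 ea.
XOR each byte with 0x36: d0⊕36=e6, 09⊕36=3f, dc⊕36=ea, a8⊕36=9e, 70⊕36=46, b3⊕36=85, ea⊕36=dc.

e63fea9e4685dc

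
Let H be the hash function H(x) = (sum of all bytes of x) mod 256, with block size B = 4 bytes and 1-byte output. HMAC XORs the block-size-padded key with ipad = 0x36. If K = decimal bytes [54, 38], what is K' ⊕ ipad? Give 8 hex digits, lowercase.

00103636

Key decimal bytes [54, 38] = 36 26 is 2 bytes ≤ B = 4; zero-pad to 4 bytes: K' = 36 26 00 00.
XOR each byte with 0x36: 36⊕36=00, 26⊕36=10, 00⊕36=36, 00⊕36=36.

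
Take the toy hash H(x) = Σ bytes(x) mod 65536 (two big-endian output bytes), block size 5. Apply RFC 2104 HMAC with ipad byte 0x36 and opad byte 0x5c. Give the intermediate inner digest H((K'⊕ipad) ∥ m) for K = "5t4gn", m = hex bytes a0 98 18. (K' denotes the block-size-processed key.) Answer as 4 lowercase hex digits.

Key "5t4gn" = 35 74 34 67 6e is exactly B = 5 bytes: K' = 35 74 34 67 6e.
K' ⊕ ipad = 03 42 02 51 58.
Inner input = 03 42 02 51 58 ∥ a0 98 18.
Inner hash: sum = 3+66+2+81+88+160+152+24 = 576 → 02 40.

0240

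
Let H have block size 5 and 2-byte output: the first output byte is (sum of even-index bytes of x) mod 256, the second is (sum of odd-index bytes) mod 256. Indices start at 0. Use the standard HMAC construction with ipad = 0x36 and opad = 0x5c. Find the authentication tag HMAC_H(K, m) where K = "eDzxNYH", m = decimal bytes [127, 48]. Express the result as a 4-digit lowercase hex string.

b984

Key "eDzxNYH" = 65 44 7a 78 4e 59 48 is 7 bytes > B = 5, so hash it first: H(key) = 75 15, then zero-pad to 5 bytes: K' = 75 15 00 00 00.
K' ⊕ ipad = 43 23 36 36 36.  K' ⊕ opad = 29 49 5c 5c 5c.
Inner input = (K'⊕ipad) ∥ m = 43 23 36 36 36 ∥ 7f 30.
Inner hash: even-index sum = 223 mod 256 = 223; odd-index sum = 216 mod 256 = 216 → df d8.
Outer input = (K'⊕opad) ∥ inner = 29 49 5c 5c 5c ∥ df d8.
Outer hash (tag): even-index sum = 441 mod 256 = 185; odd-index sum = 388 mod 256 = 132 → b9 84.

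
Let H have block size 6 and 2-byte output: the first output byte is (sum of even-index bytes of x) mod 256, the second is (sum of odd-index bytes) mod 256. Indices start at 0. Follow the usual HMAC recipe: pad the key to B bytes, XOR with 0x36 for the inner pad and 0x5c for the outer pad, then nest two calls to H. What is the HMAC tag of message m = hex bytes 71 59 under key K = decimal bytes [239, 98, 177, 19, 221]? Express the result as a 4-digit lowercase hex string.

ddf1

Key decimal bytes [239, 98, 177, 19, 221] = ef 62 b1 13 dd is 5 bytes ≤ B = 6; zero-pad to 6 bytes: K' = ef 62 b1 13 dd 00.
K' ⊕ ipad = d9 54 87 25 eb 36.  K' ⊕ opad = b3 3e ed 4f 81 5c.
Inner input = (K'⊕ipad) ∥ m = d9 54 87 25 eb 36 ∥ 71 59.
Inner hash: even-index sum = 700 mod 256 = 188; odd-index sum = 264 mod 256 = 8 → bc 08.
Outer input = (K'⊕opad) ∥ inner = b3 3e ed 4f 81 5c ∥ bc 08.
Outer hash (tag): even-index sum = 733 mod 256 = 221; odd-index sum = 241 mod 256 = 241 → dd f1.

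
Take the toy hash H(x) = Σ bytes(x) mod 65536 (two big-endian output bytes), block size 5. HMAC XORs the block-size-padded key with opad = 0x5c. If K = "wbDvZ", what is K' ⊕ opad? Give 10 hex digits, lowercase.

Key "wbDvZ" = 77 62 44 76 5a is exactly B = 5 bytes: K' = 77 62 44 76 5a.
XOR each byte with 0x5c: 77⊕5c=2b, 62⊕5c=3e, 44⊕5c=18, 76⊕5c=2a, 5a⊕5c=06.

2b3e182a06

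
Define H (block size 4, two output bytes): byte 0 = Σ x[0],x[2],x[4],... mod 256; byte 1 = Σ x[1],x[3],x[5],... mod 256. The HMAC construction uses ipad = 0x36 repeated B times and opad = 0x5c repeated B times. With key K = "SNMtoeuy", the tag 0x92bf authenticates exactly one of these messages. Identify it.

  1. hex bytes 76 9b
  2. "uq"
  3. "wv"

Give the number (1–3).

Key "SNMtoeuy" = 53 4e 4d 74 6f 65 75 79 is 8 bytes > B = 4, so hash it first: H(key) = 84 a0, then zero-pad to 4 bytes: K' = 84 a0 00 00.
K' ⊕ ipad = b2 96 36 36; K' ⊕ opad = d8 fc 5c 5c.
m1: inner = H(b2 96 36 36 76 9b) = 5e 67; tag = H(d8 fc 5c 5c 5e 67) = 92bf ← matches
m2: inner = H(b2 96 36 36 75 71) = 5d 3d; tag = H(d8 fc 5c 5c 5d 3d) = 9195
m3: inner = H(b2 96 36 36 77 76) = 5f 42; tag = H(d8 fc 5c 5c 5f 42) = 939a

1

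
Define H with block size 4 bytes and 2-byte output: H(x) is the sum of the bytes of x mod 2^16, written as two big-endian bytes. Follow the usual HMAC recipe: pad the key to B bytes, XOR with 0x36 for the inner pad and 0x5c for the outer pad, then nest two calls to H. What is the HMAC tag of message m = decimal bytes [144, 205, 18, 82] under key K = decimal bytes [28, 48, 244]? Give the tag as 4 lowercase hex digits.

Key decimal bytes [28, 48, 244] = 1c 30 f4 is 3 bytes ≤ B = 4; zero-pad to 4 bytes: K' = 1c 30 f4 00.
K' ⊕ ipad = 2a 06 c2 36.  K' ⊕ opad = 40 6c a8 5c.
Inner input = (K'⊕ipad) ∥ m = 2a 06 c2 36 ∥ 90 cd 12 52.
Inner hash: sum = 42+6+194+54+144+205+18+82 = 745 → 02 e9.
Outer input = (K'⊕opad) ∥ inner = 40 6c a8 5c ∥ 02 e9.
Outer hash (tag): sum = 64+108+168+92+2+233 = 667 → 02 9b.

029b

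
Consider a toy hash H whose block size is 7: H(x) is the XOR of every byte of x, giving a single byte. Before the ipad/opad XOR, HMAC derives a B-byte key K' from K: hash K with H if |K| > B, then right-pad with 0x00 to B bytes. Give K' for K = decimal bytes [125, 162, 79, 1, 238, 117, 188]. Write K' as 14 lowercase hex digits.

Key decimal bytes [125, 162, 79, 1, 238, 117, 188] = 7d a2 4f 01 ee 75 bc is exactly B = 7 bytes: K' = 7d a2 4f 01 ee 75 bc.

7da24f01ee75bc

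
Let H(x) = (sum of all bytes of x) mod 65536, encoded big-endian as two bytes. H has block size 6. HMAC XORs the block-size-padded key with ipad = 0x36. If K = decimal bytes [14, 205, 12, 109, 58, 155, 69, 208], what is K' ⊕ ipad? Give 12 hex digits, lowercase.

Key decimal bytes [14, 205, 12, 109, 58, 155, 69, 208] = 0e cd 0c 6d 3a 9b 45 d0 is 8 bytes > B = 6, so hash it first: H(key) = 03 3e, then zero-pad to 6 bytes: K' = 03 3e 00 00 00 00.
XOR each byte with 0x36: 03⊕36=35, 3e⊕36=08, 00⊕36=36, 00⊕36=36, 00⊕36=36, 00⊕36=36.

350836363636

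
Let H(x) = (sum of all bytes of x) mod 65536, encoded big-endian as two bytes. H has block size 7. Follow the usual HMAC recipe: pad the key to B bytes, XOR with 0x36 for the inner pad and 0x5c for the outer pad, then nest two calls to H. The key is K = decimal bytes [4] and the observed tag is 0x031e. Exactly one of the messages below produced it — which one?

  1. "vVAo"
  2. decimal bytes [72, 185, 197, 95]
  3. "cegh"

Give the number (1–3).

2

Key decimal bytes [4] = 04 is 1 byte ≤ B = 7; zero-pad to 7 bytes: K' = 04 00 00 00 00 00 00.
K' ⊕ ipad = 32 36 36 36 36 36 36; K' ⊕ opad = 58 5c 5c 5c 5c 5c 5c.
m1: inner = H(32 36 36 36 36 36 36 76 56 41 6f) = 02 f2; tag = H(58 5c 5c 5c 5c 5c 5c 02 f2) = 0374
m2: inner = H(32 36 36 36 36 36 36 48 b9 c5 5f) = 03 9b; tag = H(58 5c 5c 5c 5c 5c 5c 03 9b) = 031e ← matches
m3: inner = H(32 36 36 36 36 36 36 63 65 67 68) = 03 0d; tag = H(58 5c 5c 5c 5c 5c 5c 03 0d) = 0290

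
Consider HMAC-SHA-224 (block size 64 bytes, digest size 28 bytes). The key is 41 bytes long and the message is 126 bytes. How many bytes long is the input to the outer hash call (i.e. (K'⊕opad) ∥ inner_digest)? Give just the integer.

92

Key is 41 ≤ 64 bytes, zero-padded: |K'| = 64.
Outer input = (K'⊕opad) ∥ H(inner) → 64 + 28 = 92 bytes.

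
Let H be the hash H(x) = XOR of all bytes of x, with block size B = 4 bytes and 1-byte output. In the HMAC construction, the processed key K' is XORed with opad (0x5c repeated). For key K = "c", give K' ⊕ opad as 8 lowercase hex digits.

3f5c5c5c

Key "c" = 63 is 1 byte ≤ B = 4; zero-pad to 4 bytes: K' = 63 00 00 00.
XOR each byte with 0x5c: 63⊕5c=3f, 00⊕5c=5c, 00⊕5c=5c, 00⊕5c=5c.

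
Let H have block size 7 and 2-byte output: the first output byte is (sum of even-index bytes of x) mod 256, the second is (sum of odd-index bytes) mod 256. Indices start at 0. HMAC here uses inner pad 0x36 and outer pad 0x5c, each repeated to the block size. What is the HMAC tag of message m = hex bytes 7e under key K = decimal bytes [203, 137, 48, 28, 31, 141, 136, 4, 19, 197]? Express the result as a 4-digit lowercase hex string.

Key decimal bytes [203, 137, 48, 28, 31, 141, 136, 4, 19, 197] = cb 89 30 1c 1f 8d 88 04 13 c5 is 10 bytes > B = 7, so hash it first: H(key) = b5 fb, then zero-pad to 7 bytes: K' = b5 fb 00 00 00 00 00.
K' ⊕ ipad = 83 cd 36 36 36 36 36.  K' ⊕ opad = e9 a7 5c 5c 5c 5c 5c.
Inner input = (K'⊕ipad) ∥ m = 83 cd 36 36 36 36 36 ∥ 7e.
Inner hash: even-index sum = 293 mod 256 = 37; odd-index sum = 439 mod 256 = 183 → 25 b7.
Outer input = (K'⊕opad) ∥ inner = e9 a7 5c 5c 5c 5c 5c ∥ 25 b7.
Outer hash (tag): even-index sum = 692 mod 256 = 180; odd-index sum = 388 mod 256 = 132 → b4 84.

b484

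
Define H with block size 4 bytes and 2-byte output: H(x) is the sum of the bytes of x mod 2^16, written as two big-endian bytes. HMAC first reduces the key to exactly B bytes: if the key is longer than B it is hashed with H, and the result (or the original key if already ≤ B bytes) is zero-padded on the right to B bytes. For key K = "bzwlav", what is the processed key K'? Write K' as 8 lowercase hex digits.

02960000

|K| = 6 > B = 4, so first hash the key.
H(K): sum = 98+122+119+108+97+118 = 662 → 02 96.
Zero-pad H(K) = 02 96 to 4 bytes: K' = 02 96 00 00.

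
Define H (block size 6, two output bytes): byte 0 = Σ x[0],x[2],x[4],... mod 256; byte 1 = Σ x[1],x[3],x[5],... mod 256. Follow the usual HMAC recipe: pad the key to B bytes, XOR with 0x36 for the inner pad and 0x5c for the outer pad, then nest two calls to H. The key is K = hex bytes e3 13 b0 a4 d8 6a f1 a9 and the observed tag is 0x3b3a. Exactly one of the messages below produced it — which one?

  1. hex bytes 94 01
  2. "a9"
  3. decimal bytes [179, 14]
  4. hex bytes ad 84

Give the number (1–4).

Key hex bytes e3 13 b0 a4 d8 6a f1 a9 is 8 bytes > B = 6, so hash it first: H(key) = 5c ca, then zero-pad to 6 bytes: K' = 5c ca 00 00 00 00.
K' ⊕ ipad = 6a fc 36 36 36 36; K' ⊕ opad = 00 96 5c 5c 5c 5c.
m1: inner = H(6a fc 36 36 36 36 94 01) = 6a 69; tag = H(00 96 5c 5c 5c 5c 6a 69) = 22b7
m2: inner = H(6a fc 36 36 36 36 61 39) = 37 a1; tag = H(00 96 5c 5c 5c 5c 37 a1) = efef
m3: inner = H(6a fc 36 36 36 36 b3 0e) = 89 76; tag = H(00 96 5c 5c 5c 5c 89 76) = 41c4
m4: inner = H(6a fc 36 36 36 36 ad 84) = 83 ec; tag = H(00 96 5c 5c 5c 5c 83 ec) = 3b3a ← matches

4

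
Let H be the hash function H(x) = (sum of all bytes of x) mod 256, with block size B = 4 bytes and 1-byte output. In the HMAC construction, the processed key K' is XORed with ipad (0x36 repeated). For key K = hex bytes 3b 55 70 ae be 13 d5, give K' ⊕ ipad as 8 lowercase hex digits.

Key hex bytes 3b 55 70 ae be 13 d5 is 7 bytes > B = 4, so hash it first: H(key) = 54, then zero-pad to 4 bytes: K' = 54 00 00 00.
XOR each byte with 0x36: 54⊕36=62, 00⊕36=36, 00⊕36=36, 00⊕36=36.

62363636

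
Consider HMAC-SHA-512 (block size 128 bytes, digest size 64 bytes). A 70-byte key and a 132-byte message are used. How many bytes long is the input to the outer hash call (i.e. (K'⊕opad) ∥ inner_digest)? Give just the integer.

192

Key is 70 ≤ 128 bytes, zero-padded: |K'| = 128.
Outer input = (K'⊕opad) ∥ H(inner) → 128 + 64 = 192 bytes.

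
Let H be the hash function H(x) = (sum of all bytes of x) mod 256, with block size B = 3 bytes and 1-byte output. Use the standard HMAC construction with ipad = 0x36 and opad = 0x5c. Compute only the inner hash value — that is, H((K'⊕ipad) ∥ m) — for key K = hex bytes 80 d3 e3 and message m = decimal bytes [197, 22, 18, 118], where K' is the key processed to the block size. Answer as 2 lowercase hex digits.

d3

Key hex bytes 80 d3 e3 is exactly B = 3 bytes: K' = 80 d3 e3.
K' ⊕ ipad = b6 e5 d5.
Inner input = b6 e5 d5 ∥ c5 16 12 76.
Inner hash: sum = 182+229+213+197+22+18+118 = 979; mod 256 = 211 → d3.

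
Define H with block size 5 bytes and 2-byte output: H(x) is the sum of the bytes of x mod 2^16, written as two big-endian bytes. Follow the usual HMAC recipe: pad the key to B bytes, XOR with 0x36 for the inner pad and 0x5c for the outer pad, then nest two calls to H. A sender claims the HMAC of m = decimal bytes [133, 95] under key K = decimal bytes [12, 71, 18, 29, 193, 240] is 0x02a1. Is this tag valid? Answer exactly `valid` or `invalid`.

valid

Key decimal bytes [12, 71, 18, 29, 193, 240] = 0c 47 12 1d c1 f0 is 6 bytes > B = 5, so hash it first: H(key) = 02 33, then zero-pad to 5 bytes: K' = 02 33 00 00 00.
K' ⊕ ipad = 34 05 36 36 36; K' ⊕ opad = 5e 6f 5c 5c 5c.
Inner hash: sum = 52+5+54+54+54+133+95 = 447 → 01 bf.
Outer hash (recomputed tag): sum = 94+111+92+92+92+1+191 = 673 → 02 a1.
Recomputed tag = 02a1; claimed = 02a1 → match.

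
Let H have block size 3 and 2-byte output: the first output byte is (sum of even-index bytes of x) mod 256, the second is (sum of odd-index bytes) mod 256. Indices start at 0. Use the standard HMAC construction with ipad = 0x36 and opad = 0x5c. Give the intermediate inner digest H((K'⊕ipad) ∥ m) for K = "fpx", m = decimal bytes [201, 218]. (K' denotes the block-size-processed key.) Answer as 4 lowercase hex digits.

Key "fpx" = 66 70 78 is exactly B = 3 bytes: K' = 66 70 78.
K' ⊕ ipad = 50 46 4e.
Inner input = 50 46 4e ∥ c9 da.
Inner hash: even-index sum = 376 mod 256 = 120; odd-index sum = 271 mod 256 = 15 → 78 0f.

780f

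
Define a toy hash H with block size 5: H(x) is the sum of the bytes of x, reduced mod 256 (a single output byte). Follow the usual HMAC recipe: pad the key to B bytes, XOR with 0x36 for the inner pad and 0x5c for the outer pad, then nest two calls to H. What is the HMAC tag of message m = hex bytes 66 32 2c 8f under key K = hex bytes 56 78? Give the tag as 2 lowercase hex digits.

Key hex bytes 56 78 is 2 bytes ≤ B = 5; zero-pad to 5 bytes: K' = 56 78 00 00 00.
K' ⊕ ipad = 60 4e 36 36 36.  K' ⊕ opad = 0a 24 5c 5c 5c.
Inner input = (K'⊕ipad) ∥ m = 60 4e 36 36 36 ∥ 66 32 2c 8f.
Inner hash: sum = 96+78+54+54+54+102+50+44+143 = 675; mod 256 = 163 → a3.
Outer input = (K'⊕opad) ∥ inner = 0a 24 5c 5c 5c ∥ a3.
Outer hash (tag): sum = 10+36+92+92+92+163 = 485; mod 256 = 229 → e5.

e5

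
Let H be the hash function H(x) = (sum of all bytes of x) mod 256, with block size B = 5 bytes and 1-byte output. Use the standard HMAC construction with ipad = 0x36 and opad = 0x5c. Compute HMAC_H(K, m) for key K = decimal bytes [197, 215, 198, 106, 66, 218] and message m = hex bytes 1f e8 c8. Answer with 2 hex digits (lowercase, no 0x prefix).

a9

Key decimal bytes [197, 215, 198, 106, 66, 218] = c5 d7 c6 6a 42 da is 6 bytes > B = 5, so hash it first: H(key) = e8, then zero-pad to 5 bytes: K' = e8 00 00 00 00.
K' ⊕ ipad = de 36 36 36 36.  K' ⊕ opad = b4 5c 5c 5c 5c.
Inner input = (K'⊕ipad) ∥ m = de 36 36 36 36 ∥ 1f e8 c8.
Inner hash: sum = 222+54+54+54+54+31+232+200 = 901; mod 256 = 133 → 85.
Outer input = (K'⊕opad) ∥ inner = b4 5c 5c 5c 5c ∥ 85.
Outer hash (tag): sum = 180+92+92+92+92+133 = 681; mod 256 = 169 → a9.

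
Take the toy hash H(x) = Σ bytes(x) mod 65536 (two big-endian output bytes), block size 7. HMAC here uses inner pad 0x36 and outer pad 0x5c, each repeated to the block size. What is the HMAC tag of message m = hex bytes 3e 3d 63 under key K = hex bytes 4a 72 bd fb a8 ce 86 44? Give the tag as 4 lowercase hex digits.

Key hex bytes 4a 72 bd fb a8 ce 86 44 is 8 bytes > B = 7, so hash it first: H(key) = 04 b4, then zero-pad to 7 bytes: K' = 04 b4 00 00 00 00 00.
K' ⊕ ipad = 32 82 36 36 36 36 36.  K' ⊕ opad = 58 e8 5c 5c 5c 5c 5c.
Inner input = (K'⊕ipad) ∥ m = 32 82 36 36 36 36 36 ∥ 3e 3d 63.
Inner hash: sum = 50+130+54+54+54+54+54+62+61+99 = 672 → 02 a0.
Outer input = (K'⊕opad) ∥ inner = 58 e8 5c 5c 5c 5c 5c ∥ 02 a0.
Outer hash (tag): sum = 88+232+92+92+92+92+92+2+160 = 942 → 03 ae.

03ae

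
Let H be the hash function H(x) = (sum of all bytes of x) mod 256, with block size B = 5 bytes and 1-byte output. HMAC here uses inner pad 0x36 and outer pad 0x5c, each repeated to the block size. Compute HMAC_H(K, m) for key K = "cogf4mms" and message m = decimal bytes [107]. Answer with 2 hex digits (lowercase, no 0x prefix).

Key "cogf4mms" = 63 6f 67 66 34 6d 6d 73 is 8 bytes > B = 5, so hash it first: H(key) = 20, then zero-pad to 5 bytes: K' = 20 00 00 00 00.
K' ⊕ ipad = 16 36 36 36 36.  K' ⊕ opad = 7c 5c 5c 5c 5c.
Inner input = (K'⊕ipad) ∥ m = 16 36 36 36 36 ∥ 6b.
Inner hash: sum = 22+54+54+54+54+107 = 345; mod 256 = 89 → 59.
Outer input = (K'⊕opad) ∥ inner = 7c 5c 5c 5c 5c ∥ 59.
Outer hash (tag): sum = 124+92+92+92+92+89 = 581; mod 256 = 69 → 45.

45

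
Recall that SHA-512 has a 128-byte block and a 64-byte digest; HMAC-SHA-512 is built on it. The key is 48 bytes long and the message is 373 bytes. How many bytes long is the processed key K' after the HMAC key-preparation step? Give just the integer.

Key is 48 ≤ 128 bytes, zero-padded: |K'| = 128.

128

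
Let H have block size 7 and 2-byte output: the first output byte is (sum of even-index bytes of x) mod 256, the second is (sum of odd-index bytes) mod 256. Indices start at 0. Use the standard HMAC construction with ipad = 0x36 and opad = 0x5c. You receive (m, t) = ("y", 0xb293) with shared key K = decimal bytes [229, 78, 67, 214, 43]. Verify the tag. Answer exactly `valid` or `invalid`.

valid

Key decimal bytes [229, 78, 67, 214, 43] = e5 4e 43 d6 2b is 5 bytes ≤ B = 7; zero-pad to 7 bytes: K' = e5 4e 43 d6 2b 00 00.
K' ⊕ ipad = d3 78 75 e0 1d 36 36; K' ⊕ opad = b9 12 1f 8a 77 5c 5c.
Inner hash: even-index sum = 411 mod 256 = 155; odd-index sum = 519 mod 256 = 7 → 9b 07.
Outer hash (recomputed tag): even-index sum = 434 mod 256 = 178; odd-index sum = 403 mod 256 = 147 → b2 93.
Recomputed tag = b293; claimed = b293 → match.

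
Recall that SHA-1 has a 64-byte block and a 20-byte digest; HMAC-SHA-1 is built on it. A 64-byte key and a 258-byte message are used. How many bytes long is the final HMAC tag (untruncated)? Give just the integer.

The tag is one SHA-1 digest: 20 bytes.

20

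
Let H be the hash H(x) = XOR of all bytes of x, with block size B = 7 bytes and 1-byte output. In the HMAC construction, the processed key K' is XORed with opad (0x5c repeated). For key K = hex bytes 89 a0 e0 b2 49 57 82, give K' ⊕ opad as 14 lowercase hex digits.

Key hex bytes 89 a0 e0 b2 49 57 82 is exactly B = 7 bytes: K' = 89 a0 e0 b2 49 57 82.
XOR each byte with 0x5c: 89⊕5c=d5, a0⊕5c=fc, e0⊕5c=bc, b2⊕5c=ee, 49⊕5c=15, 57⊕5c=0b, 82⊕5c=de.

d5fcbcee150bde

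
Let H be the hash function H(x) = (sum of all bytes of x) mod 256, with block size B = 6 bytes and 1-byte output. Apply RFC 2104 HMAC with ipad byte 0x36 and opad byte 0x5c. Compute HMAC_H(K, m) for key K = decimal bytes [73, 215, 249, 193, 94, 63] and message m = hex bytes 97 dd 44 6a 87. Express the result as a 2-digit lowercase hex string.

87

Key decimal bytes [73, 215, 249, 193, 94, 63] = 49 d7 f9 c1 5e 3f is exactly B = 6 bytes: K' = 49 d7 f9 c1 5e 3f.
K' ⊕ ipad = 7f e1 cf f7 68 09.  K' ⊕ opad = 15 8b a5 9d 02 63.
Inner input = (K'⊕ipad) ∥ m = 7f e1 cf f7 68 09 ∥ 97 dd 44 6a 87.
Inner hash: sum = 127+225+207+247+104+9+151+221+68+106+135 = 1600; mod 256 = 64 → 40.
Outer input = (K'⊕opad) ∥ inner = 15 8b a5 9d 02 63 ∥ 40.
Outer hash (tag): sum = 21+139+165+157+2+99+64 = 647; mod 256 = 135 → 87.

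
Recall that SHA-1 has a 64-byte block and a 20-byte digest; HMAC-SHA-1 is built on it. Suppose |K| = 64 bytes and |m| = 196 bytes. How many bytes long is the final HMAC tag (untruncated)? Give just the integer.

The tag is one SHA-1 digest: 20 bytes.

20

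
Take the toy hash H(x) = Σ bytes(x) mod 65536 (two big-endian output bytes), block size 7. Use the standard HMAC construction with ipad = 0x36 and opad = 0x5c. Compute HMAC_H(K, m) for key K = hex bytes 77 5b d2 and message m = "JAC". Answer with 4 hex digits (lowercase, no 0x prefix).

026b

Key hex bytes 77 5b d2 is 3 bytes ≤ B = 7; zero-pad to 7 bytes: K' = 77 5b d2 00 00 00 00.
K' ⊕ ipad = 41 6d e4 36 36 36 36.  K' ⊕ opad = 2b 07 8e 5c 5c 5c 5c.
Inner input = (K'⊕ipad) ∥ m = 41 6d e4 36 36 36 36 ∥ 4a 41 43.
Inner hash: sum = 65+109+228+54+54+54+54+74+65+67 = 824 → 03 38.
Outer input = (K'⊕opad) ∥ inner = 2b 07 8e 5c 5c 5c 5c ∥ 03 38.
Outer hash (tag): sum = 43+7+142+92+92+92+92+3+56 = 619 → 02 6b.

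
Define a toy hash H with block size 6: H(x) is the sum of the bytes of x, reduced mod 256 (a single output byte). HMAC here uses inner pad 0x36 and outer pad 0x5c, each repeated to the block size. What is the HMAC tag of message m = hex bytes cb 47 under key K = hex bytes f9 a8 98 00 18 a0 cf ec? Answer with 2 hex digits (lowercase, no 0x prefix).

Key hex bytes f9 a8 98 00 18 a0 cf ec is 8 bytes > B = 6, so hash it first: H(key) = ac, then zero-pad to 6 bytes: K' = ac 00 00 00 00 00.
K' ⊕ ipad = 9a 36 36 36 36 36.  K' ⊕ opad = f0 5c 5c 5c 5c 5c.
Inner input = (K'⊕ipad) ∥ m = 9a 36 36 36 36 36 ∥ cb 47.
Inner hash: sum = 154+54+54+54+54+54+203+71 = 698; mod 256 = 186 → ba.
Outer input = (K'⊕opad) ∥ inner = f0 5c 5c 5c 5c 5c ∥ ba.
Outer hash (tag): sum = 240+92+92+92+92+92+186 = 886; mod 256 = 118 → 76.

76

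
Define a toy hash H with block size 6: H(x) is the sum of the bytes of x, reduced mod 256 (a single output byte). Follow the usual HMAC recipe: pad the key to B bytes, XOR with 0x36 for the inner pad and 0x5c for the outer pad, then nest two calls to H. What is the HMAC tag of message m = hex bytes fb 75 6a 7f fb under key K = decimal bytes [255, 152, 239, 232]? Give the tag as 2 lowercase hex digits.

74

Key decimal bytes [255, 152, 239, 232] = ff 98 ef e8 is 4 bytes ≤ B = 6; zero-pad to 6 bytes: K' = ff 98 ef e8 00 00.
K' ⊕ ipad = c9 ae d9 de 36 36.  K' ⊕ opad = a3 c4 b3 b4 5c 5c.
Inner input = (K'⊕ipad) ∥ m = c9 ae d9 de 36 36 ∥ fb 75 6a 7f fb.
Inner hash: sum = 201+174+217+222+54+54+251+117+106+127+251 = 1774; mod 256 = 238 → ee.
Outer input = (K'⊕opad) ∥ inner = a3 c4 b3 b4 5c 5c ∥ ee.
Outer hash (tag): sum = 163+196+179+180+92+92+238 = 1140; mod 256 = 116 → 74.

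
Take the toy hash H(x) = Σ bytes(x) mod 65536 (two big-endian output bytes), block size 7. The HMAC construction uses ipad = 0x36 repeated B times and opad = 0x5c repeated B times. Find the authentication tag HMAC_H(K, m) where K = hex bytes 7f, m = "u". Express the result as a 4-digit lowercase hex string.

024f

Key hex bytes 7f is 1 byte ≤ B = 7; zero-pad to 7 bytes: K' = 7f 00 00 00 00 00 00.
K' ⊕ ipad = 49 36 36 36 36 36 36.  K' ⊕ opad = 23 5c 5c 5c 5c 5c 5c.
Inner input = (K'⊕ipad) ∥ m = 49 36 36 36 36 36 36 ∥ 75.
Inner hash: sum = 73+54+54+54+54+54+54+117 = 514 → 02 02.
Outer input = (K'⊕opad) ∥ inner = 23 5c 5c 5c 5c 5c 5c ∥ 02 02.
Outer hash (tag): sum = 35+92+92+92+92+92+92+2+2 = 591 → 02 4f.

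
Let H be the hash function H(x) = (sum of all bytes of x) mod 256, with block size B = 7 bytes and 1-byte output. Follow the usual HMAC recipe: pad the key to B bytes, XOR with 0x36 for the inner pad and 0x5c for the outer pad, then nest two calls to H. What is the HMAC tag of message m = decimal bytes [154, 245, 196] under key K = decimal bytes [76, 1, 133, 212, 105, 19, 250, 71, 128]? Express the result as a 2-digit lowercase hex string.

Key decimal bytes [76, 1, 133, 212, 105, 19, 250, 71, 128] = 4c 01 85 d4 69 13 fa 47 80 is 9 bytes > B = 7, so hash it first: H(key) = e3, then zero-pad to 7 bytes: K' = e3 00 00 00 00 00 00.
K' ⊕ ipad = d5 36 36 36 36 36 36.  K' ⊕ opad = bf 5c 5c 5c 5c 5c 5c.
Inner input = (K'⊕ipad) ∥ m = d5 36 36 36 36 36 36 ∥ 9a f5 c4.
Inner hash: sum = 213+54+54+54+54+54+54+154+245+196 = 1132; mod 256 = 108 → 6c.
Outer input = (K'⊕opad) ∥ inner = bf 5c 5c 5c 5c 5c 5c ∥ 6c.
Outer hash (tag): sum = 191+92+92+92+92+92+92+108 = 851; mod 256 = 83 → 53.

53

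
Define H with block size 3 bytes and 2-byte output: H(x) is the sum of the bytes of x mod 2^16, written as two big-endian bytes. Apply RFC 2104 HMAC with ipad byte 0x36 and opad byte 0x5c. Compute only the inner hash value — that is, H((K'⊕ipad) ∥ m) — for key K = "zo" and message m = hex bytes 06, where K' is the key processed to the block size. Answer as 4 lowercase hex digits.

Key "zo" = 7a 6f is 2 bytes ≤ B = 3; zero-pad to 3 bytes: K' = 7a 6f 00.
K' ⊕ ipad = 4c 59 36.
Inner input = 4c 59 36 ∥ 06.
Inner hash: sum = 76+89+54+6 = 225 → 00 e1.

00e1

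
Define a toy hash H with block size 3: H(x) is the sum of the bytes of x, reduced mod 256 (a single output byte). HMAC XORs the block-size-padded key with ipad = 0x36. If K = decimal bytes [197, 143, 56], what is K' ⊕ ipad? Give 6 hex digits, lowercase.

f3b90e

Key decimal bytes [197, 143, 56] = c5 8f 38 is exactly B = 3 bytes: K' = c5 8f 38.
XOR each byte with 0x36: c5⊕36=f3, 8f⊕36=b9, 38⊕36=0e.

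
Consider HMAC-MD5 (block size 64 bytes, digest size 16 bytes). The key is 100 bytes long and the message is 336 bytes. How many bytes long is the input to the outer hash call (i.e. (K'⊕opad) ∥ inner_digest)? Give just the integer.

Key is 100 > 64 bytes, so it is hashed to 16 bytes then zero-padded to 64: |K'| = 64.
Outer input = (K'⊕opad) ∥ H(inner) → 64 + 16 = 80 bytes.

80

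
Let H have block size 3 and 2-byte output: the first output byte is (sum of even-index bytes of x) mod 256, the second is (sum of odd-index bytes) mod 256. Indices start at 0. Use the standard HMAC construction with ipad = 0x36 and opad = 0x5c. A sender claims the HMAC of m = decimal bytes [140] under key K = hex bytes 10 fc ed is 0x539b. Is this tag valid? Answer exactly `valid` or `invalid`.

invalid

Key hex bytes 10 fc ed is exactly B = 3 bytes: K' = 10 fc ed.
K' ⊕ ipad = 26 ca db; K' ⊕ opad = 4c a0 b1.
Inner hash: even-index sum = 257 mod 256 = 1; odd-index sum = 342 mod 256 = 86 → 01 56.
Outer hash (recomputed tag): even-index sum = 339 mod 256 = 83; odd-index sum = 161 mod 256 = 161 → 53 a1.
Recomputed tag = 53a1; claimed = 539b → mismatch.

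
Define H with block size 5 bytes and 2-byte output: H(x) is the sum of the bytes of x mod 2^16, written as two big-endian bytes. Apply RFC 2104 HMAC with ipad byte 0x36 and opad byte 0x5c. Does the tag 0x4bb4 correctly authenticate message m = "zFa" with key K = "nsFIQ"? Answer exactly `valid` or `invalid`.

invalid

Key "nsFIQ" = 6e 73 46 49 51 is exactly B = 5 bytes: K' = 6e 73 46 49 51.
K' ⊕ ipad = 58 45 70 7f 67; K' ⊕ opad = 32 2f 1a 15 0d.
Inner hash: sum = 88+69+112+127+103+122+70+97 = 788 → 03 14.
Outer hash (recomputed tag): sum = 50+47+26+21+13+3+20 = 180 → 00 b4.
Recomputed tag = 00b4; claimed = 4bb4 → mismatch.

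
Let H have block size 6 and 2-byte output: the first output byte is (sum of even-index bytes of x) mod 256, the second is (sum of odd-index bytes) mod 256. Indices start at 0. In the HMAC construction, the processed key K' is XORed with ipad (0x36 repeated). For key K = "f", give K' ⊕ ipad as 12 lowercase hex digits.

503636363636

Key "f" = 66 is 1 byte ≤ B = 6; zero-pad to 6 bytes: K' = 66 00 00 00 00 00.
XOR each byte with 0x36: 66⊕36=50, 00⊕36=36, 00⊕36=36, 00⊕36=36, 00⊕36=36, 00⊕36=36.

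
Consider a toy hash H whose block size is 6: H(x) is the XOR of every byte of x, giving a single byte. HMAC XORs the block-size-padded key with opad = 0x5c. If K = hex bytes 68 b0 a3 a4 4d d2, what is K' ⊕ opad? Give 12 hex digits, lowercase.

34ecfff8118e

Key hex bytes 68 b0 a3 a4 4d d2 is exactly B = 6 bytes: K' = 68 b0 a3 a4 4d d2.
XOR each byte with 0x5c: 68⊕5c=34, b0⊕5c=ec, a3⊕5c=ff, a4⊕5c=f8, 4d⊕5c=11, d2⊕5c=8e.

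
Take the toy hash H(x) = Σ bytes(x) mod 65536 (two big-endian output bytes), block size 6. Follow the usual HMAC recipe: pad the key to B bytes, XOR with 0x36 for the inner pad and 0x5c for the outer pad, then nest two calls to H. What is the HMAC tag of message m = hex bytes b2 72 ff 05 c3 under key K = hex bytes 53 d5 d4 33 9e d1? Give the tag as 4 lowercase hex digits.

038d

Key hex bytes 53 d5 d4 33 9e d1 is exactly B = 6 bytes: K' = 53 d5 d4 33 9e d1.
K' ⊕ ipad = 65 e3 e2 05 a8 e7.  K' ⊕ opad = 0f 89 88 6f c2 8d.
Inner input = (K'⊕ipad) ∥ m = 65 e3 e2 05 a8 e7 ∥ b2 72 ff 05 c3.
Inner hash: sum = 101+227+226+5+168+231+178+114+255+5+195 = 1705 → 06 a9.
Outer input = (K'⊕opad) ∥ inner = 0f 89 88 6f c2 8d ∥ 06 a9.
Outer hash (tag): sum = 15+137+136+111+194+141+6+169 = 909 → 03 8d.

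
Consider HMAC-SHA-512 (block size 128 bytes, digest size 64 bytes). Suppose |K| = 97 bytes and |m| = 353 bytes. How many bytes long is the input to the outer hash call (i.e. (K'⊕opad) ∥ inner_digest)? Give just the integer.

192

Key is 97 ≤ 128 bytes, zero-padded: |K'| = 128.
Outer input = (K'⊕opad) ∥ H(inner) → 128 + 64 = 192 bytes.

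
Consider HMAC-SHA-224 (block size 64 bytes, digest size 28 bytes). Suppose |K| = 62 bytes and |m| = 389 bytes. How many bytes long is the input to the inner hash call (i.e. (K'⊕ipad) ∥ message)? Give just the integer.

Key is 62 ≤ 64 bytes, zero-padded: |K'| = 64.
Inner input = (K'⊕ipad) ∥ m → 64 + 389 = 453 bytes.

453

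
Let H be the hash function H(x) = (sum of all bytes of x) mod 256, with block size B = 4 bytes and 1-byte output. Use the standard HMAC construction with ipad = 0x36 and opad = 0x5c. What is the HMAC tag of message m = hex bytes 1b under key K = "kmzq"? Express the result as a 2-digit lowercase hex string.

Key "kmzq" = 6b 6d 7a 71 is exactly B = 4 bytes: K' = 6b 6d 7a 71.
K' ⊕ ipad = 5d 5b 4c 47.  K' ⊕ opad = 37 31 26 2d.
Inner input = (K'⊕ipad) ∥ m = 5d 5b 4c 47 ∥ 1b.
Inner hash: sum = 93+91+76+71+27 = 358; mod 256 = 102 → 66.
Outer input = (K'⊕opad) ∥ inner = 37 31 26 2d ∥ 66.
Outer hash (tag): sum = 55+49+38+45+102 = 289; mod 256 = 33 → 21.

21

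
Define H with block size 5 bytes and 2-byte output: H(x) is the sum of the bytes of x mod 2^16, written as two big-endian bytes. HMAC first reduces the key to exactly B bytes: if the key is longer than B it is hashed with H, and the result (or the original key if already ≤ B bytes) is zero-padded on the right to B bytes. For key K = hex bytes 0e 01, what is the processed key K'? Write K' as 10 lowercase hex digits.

0e01000000

Key hex bytes 0e 01 is 2 bytes ≤ B = 5; zero-pad to 5 bytes: K' = 0e 01 00 00 00.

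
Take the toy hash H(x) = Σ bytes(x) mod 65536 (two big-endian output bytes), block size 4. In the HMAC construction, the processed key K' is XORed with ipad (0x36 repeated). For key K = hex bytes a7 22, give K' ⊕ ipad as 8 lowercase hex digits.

Key hex bytes a7 22 is 2 bytes ≤ B = 4; zero-pad to 4 bytes: K' = a7 22 00 00.
XOR each byte with 0x36: a7⊕36=91, 22⊕36=14, 00⊕36=36, 00⊕36=36.

91143636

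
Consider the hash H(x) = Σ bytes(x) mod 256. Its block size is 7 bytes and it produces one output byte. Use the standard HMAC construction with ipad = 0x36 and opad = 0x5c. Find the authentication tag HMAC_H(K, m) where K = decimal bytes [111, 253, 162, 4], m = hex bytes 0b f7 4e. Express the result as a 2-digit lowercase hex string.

1a

Key decimal bytes [111, 253, 162, 4] = 6f fd a2 04 is 4 bytes ≤ B = 7; zero-pad to 7 bytes: K' = 6f fd a2 04 00 00 00.
K' ⊕ ipad = 59 cb 94 32 36 36 36.  K' ⊕ opad = 33 a1 fe 58 5c 5c 5c.
Inner input = (K'⊕ipad) ∥ m = 59 cb 94 32 36 36 36 ∥ 0b f7 4e.
Inner hash: sum = 89+203+148+50+54+54+54+11+247+78 = 988; mod 256 = 220 → dc.
Outer input = (K'⊕opad) ∥ inner = 33 a1 fe 58 5c 5c 5c ∥ dc.
Outer hash (tag): sum = 51+161+254+88+92+92+92+220 = 1050; mod 256 = 26 → 1a.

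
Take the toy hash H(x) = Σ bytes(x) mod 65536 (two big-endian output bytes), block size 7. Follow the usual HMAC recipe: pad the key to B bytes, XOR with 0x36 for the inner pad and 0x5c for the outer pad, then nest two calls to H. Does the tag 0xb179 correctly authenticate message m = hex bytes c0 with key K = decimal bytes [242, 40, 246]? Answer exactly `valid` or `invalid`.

Key decimal bytes [242, 40, 246] = f2 28 f6 is 3 bytes ≤ B = 7; zero-pad to 7 bytes: K' = f2 28 f6 00 00 00 00.
K' ⊕ ipad = c4 1e c0 36 36 36 36; K' ⊕ opad = ae 74 aa 5c 5c 5c 5c.
Inner hash: sum = 196+30+192+54+54+54+54+192 = 826 → 03 3a.
Outer hash (recomputed tag): sum = 174+116+170+92+92+92+92+3+58 = 889 → 03 79.
Recomputed tag = 0379; claimed = b179 → mismatch.

invalid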